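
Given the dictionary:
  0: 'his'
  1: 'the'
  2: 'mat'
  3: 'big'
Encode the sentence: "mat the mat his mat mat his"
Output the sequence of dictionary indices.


Look up each word in the dictionary:
  'mat' -> 2
  'the' -> 1
  'mat' -> 2
  'his' -> 0
  'mat' -> 2
  'mat' -> 2
  'his' -> 0

Encoded: [2, 1, 2, 0, 2, 2, 0]


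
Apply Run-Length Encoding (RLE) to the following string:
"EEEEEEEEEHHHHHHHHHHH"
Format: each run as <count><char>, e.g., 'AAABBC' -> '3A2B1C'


Scanning runs left to right:
  i=0: run of 'E' x 9 -> '9E'
  i=9: run of 'H' x 11 -> '11H'

RLE = 9E11H


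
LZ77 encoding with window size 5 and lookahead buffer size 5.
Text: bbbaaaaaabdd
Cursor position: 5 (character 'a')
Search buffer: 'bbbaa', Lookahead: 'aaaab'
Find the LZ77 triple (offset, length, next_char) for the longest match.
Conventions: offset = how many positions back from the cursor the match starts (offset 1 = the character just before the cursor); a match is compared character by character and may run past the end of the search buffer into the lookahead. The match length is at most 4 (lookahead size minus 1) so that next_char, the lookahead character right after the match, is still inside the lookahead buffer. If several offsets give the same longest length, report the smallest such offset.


Try each offset into the search buffer:
  offset=1 (pos 4, char 'a'): match length 4
  offset=2 (pos 3, char 'a'): match length 4
  offset=3 (pos 2, char 'b'): match length 0
  offset=4 (pos 1, char 'b'): match length 0
  offset=5 (pos 0, char 'b'): match length 0
Longest match has length 4, found at offsets 1, 2; take the smallest, offset 1.
next_char = character at position 5 + 4 = 9 -> 'b'

Best match: offset=1, length=4 (matching 'aaaa' starting at position 4)
LZ77 triple: (1, 4, 'b')


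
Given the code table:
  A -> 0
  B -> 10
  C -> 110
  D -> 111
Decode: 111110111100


Decoding:
111 -> D
110 -> C
111 -> D
10 -> B
0 -> A


Result: DCDBA


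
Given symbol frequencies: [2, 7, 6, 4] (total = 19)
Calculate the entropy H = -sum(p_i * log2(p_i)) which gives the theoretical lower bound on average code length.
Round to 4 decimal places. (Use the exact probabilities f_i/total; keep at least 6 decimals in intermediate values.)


Per-symbol terms -p_i * log2(p_i) with p_i = f_i/19:
  p = 2/19 = 0.105263: log2(p) = -3.247928, -p*log2(p) = 0.341887
  p = 7/19 = 0.368421: log2(p) = -1.440573, -p*log2(p) = 0.530737
  p = 6/19 = 0.315789: log2(p) = -1.662965, -p*log2(p) = 0.525147
  p = 4/19 = 0.210526: log2(p) = -2.247928, -p*log2(p) = 0.473248
H = 0.341887 + 0.530737 + 0.525147 + 0.473248 = 1.871019

H = 1.871 bits/symbol


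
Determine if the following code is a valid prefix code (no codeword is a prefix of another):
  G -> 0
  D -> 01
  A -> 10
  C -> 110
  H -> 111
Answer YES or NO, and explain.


Checking each pair (does one codeword prefix another?):
  G='0' vs D='01': prefix -- VIOLATION

NO -- this is NOT a valid prefix code. G (0) is a prefix of D (01).


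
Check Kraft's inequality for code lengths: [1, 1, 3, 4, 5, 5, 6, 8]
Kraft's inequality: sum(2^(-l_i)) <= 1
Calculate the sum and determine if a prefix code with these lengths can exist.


Sum = 2^(-1) + 2^(-1) + 2^(-3) + 2^(-4) + 2^(-5) + 2^(-5) + 2^(-6) + 2^(-8)
    = 0.5 + 0.5 + 0.125 + 0.0625 + 0.03125 + 0.03125 + 0.015625 + 0.00390625
    = 325/256 = 1.26953125
Since 1.26953125 > 1, Kraft's inequality is NOT satisfied.
A prefix code with these lengths CANNOT exist.

Kraft sum = 1.26953125. Not satisfied.


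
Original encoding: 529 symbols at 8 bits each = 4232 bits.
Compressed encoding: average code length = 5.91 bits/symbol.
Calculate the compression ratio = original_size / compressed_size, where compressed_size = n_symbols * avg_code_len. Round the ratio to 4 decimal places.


original_size = n_symbols * orig_bits = 529 * 8 = 4232 bits
compressed_size = n_symbols * avg_code_len = 529 * 5.91 = 3126.39 bits
ratio = original_size / compressed_size = 4232 / 3126.39 = 1.3536

Compression ratio = 1.3536


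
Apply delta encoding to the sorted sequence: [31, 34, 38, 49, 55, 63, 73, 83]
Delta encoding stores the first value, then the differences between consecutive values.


First value: 31
Deltas:
  34 - 31 = 3
  38 - 34 = 4
  49 - 38 = 11
  55 - 49 = 6
  63 - 55 = 8
  73 - 63 = 10
  83 - 73 = 10


Delta encoded: [31, 3, 4, 11, 6, 8, 10, 10]


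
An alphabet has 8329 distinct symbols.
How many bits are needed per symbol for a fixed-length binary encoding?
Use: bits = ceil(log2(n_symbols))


log2(8329) = 13.0239
Bracket: 2^13 = 8192 < 8329 <= 2^14 = 16384
So ceil(log2(8329)) = 14

bits = ceil(log2(8329)) = ceil(13.0239) = 14 bits


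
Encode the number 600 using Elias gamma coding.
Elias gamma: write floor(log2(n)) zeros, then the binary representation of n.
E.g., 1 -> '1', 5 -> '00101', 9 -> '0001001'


num_bits = floor(log2(600)) + 1 = 10
leading_zeros = num_bits - 1 = 9
binary(600) = 1001011000

Elias gamma(600) = '000000000' + '1001011000' = 0000000001001011000 (19 bits)


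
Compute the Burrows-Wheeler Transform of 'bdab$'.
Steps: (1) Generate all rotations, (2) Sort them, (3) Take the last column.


Rotations (sorted):
  0: $bdab -> last char: b
  1: ab$bd -> last char: d
  2: b$bda -> last char: a
  3: bdab$ -> last char: $
  4: dab$b -> last char: b


BWT = bda$b


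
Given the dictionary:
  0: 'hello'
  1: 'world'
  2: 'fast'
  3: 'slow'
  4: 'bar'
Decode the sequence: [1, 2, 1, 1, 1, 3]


Look up each index in the dictionary:
  1 -> 'world'
  2 -> 'fast'
  1 -> 'world'
  1 -> 'world'
  1 -> 'world'
  3 -> 'slow'

Decoded: "world fast world world world slow"


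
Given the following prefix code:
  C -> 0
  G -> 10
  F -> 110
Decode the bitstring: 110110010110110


Decoding step by step:
Bits 110 -> F
Bits 110 -> F
Bits 0 -> C
Bits 10 -> G
Bits 110 -> F
Bits 110 -> F


Decoded message: FFCGFF


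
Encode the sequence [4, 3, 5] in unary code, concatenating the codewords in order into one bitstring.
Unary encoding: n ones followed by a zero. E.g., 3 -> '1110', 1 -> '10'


Encode each number as n ones followed by a terminating 0:
  4 -> 11110 (5 bits)
  3 -> 1110 (4 bits)
  5 -> 111110 (6 bits)
Total length = 5 + 4 + 6 = 15 bits.

Unary([4, 3, 5]) = 111101110111110 (15 bits)


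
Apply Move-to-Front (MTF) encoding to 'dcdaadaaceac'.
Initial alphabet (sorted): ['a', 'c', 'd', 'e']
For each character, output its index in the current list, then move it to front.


MTF encoding:
'd': index 2 in ['a', 'c', 'd', 'e'] -> ['d', 'a', 'c', 'e']
'c': index 2 in ['d', 'a', 'c', 'e'] -> ['c', 'd', 'a', 'e']
'd': index 1 in ['c', 'd', 'a', 'e'] -> ['d', 'c', 'a', 'e']
'a': index 2 in ['d', 'c', 'a', 'e'] -> ['a', 'd', 'c', 'e']
'a': index 0 in ['a', 'd', 'c', 'e'] -> ['a', 'd', 'c', 'e']
'd': index 1 in ['a', 'd', 'c', 'e'] -> ['d', 'a', 'c', 'e']
'a': index 1 in ['d', 'a', 'c', 'e'] -> ['a', 'd', 'c', 'e']
'a': index 0 in ['a', 'd', 'c', 'e'] -> ['a', 'd', 'c', 'e']
'c': index 2 in ['a', 'd', 'c', 'e'] -> ['c', 'a', 'd', 'e']
'e': index 3 in ['c', 'a', 'd', 'e'] -> ['e', 'c', 'a', 'd']
'a': index 2 in ['e', 'c', 'a', 'd'] -> ['a', 'e', 'c', 'd']
'c': index 2 in ['a', 'e', 'c', 'd'] -> ['c', 'a', 'e', 'd']


Output: [2, 2, 1, 2, 0, 1, 1, 0, 2, 3, 2, 2]


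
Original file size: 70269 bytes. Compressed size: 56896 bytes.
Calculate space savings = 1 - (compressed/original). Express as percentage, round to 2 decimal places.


ratio = compressed/original = 56896/70269 = 0.809688
savings = 1 - ratio = 1 - 0.809688 = 0.190312
as a percentage: 0.190312 * 100 = 19.03%

Space savings = 1 - 56896/70269 = 19.03%


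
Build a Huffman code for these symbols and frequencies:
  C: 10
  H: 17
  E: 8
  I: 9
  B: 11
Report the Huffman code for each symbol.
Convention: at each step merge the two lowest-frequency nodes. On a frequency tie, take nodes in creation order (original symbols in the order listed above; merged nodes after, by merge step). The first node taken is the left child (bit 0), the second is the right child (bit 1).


Huffman tree construction:
Step 1: Merge E(8) + I(9) = 17
Step 2: Merge C(10) + B(11) = 21
Step 3: Merge H(17) + (E+I)(17) = 34
Step 4: Merge (C+B)(21) + (H+(E+I))(34) = 55
Read each symbol's code off the tree from the root (left child = 0, right child = 1).

Codes:
  C: 00 (length 2)
  H: 10 (length 2)
  E: 110 (length 3)
  I: 111 (length 3)
  B: 01 (length 2)
Average code length: 127/55 = 2.3091 bits/symbol


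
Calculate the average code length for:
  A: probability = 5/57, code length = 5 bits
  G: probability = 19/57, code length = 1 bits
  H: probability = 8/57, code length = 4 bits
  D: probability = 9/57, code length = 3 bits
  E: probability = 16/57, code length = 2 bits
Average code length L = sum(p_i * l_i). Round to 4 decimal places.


Weighted contributions p_i * l_i:
  A: (5/57) * 5 = 25/57
  G: (19/57) * 1 = 19/57
  H: (8/57) * 4 = 32/57
  D: (9/57) * 3 = 27/57
  E: (16/57) * 2 = 32/57
Sum = (25 + 19 + 32 + 27 + 32)/57 = 135/57

L = 135/57 = 2.3684 bits/symbol


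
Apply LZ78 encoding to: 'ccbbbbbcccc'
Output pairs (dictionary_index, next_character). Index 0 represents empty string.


LZ78 encoding steps:
Dictionary: {0: ''}
Step 1: w='' (idx 0), next='c' -> output (0, 'c'), add 'c' as idx 1
Step 2: w='c' (idx 1), next='b' -> output (1, 'b'), add 'cb' as idx 2
Step 3: w='' (idx 0), next='b' -> output (0, 'b'), add 'b' as idx 3
Step 4: w='b' (idx 3), next='b' -> output (3, 'b'), add 'bb' as idx 4
Step 5: w='b' (idx 3), next='c' -> output (3, 'c'), add 'bc' as idx 5
Step 6: w='c' (idx 1), next='c' -> output (1, 'c'), add 'cc' as idx 6
Step 7: w='c' (idx 1), end of input -> output (1, '')


Encoded: [(0, 'c'), (1, 'b'), (0, 'b'), (3, 'b'), (3, 'c'), (1, 'c'), (1, '')]


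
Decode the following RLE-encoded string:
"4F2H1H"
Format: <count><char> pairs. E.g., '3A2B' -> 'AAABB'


Expanding each <count><char> pair:
  4F -> 'FFFF'
  2H -> 'HH'
  1H -> 'H'

Decoded = FFFFHHH


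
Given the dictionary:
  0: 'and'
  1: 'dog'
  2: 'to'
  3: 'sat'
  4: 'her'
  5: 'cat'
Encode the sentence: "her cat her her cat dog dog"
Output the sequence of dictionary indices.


Look up each word in the dictionary:
  'her' -> 4
  'cat' -> 5
  'her' -> 4
  'her' -> 4
  'cat' -> 5
  'dog' -> 1
  'dog' -> 1

Encoded: [4, 5, 4, 4, 5, 1, 1]


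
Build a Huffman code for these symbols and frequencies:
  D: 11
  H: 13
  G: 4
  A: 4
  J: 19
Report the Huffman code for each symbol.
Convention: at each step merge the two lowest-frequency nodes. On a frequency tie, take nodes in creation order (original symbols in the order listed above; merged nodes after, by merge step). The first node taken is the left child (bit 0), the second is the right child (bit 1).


Huffman tree construction:
Step 1: Merge G(4) + A(4) = 8
Step 2: Merge (G+A)(8) + D(11) = 19
Step 3: Merge H(13) + J(19) = 32
Step 4: Merge ((G+A)+D)(19) + (H+J)(32) = 51
Read each symbol's code off the tree from the root (left child = 0, right child = 1).

Codes:
  D: 01 (length 2)
  H: 10 (length 2)
  G: 000 (length 3)
  A: 001 (length 3)
  J: 11 (length 2)
Average code length: 110/51 = 2.1569 bits/symbol


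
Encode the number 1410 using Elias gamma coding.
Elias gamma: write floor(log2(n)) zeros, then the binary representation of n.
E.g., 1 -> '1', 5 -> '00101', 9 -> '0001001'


num_bits = floor(log2(1410)) + 1 = 11
leading_zeros = num_bits - 1 = 10
binary(1410) = 10110000010

Elias gamma(1410) = '0000000000' + '10110000010' = 000000000010110000010 (21 bits)


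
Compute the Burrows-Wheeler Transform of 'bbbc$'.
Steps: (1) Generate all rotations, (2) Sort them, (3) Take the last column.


Rotations (sorted):
  0: $bbbc -> last char: c
  1: bbbc$ -> last char: $
  2: bbc$b -> last char: b
  3: bc$bb -> last char: b
  4: c$bbb -> last char: b


BWT = c$bbb


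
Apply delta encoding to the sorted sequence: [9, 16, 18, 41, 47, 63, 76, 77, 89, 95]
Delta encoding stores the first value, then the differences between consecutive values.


First value: 9
Deltas:
  16 - 9 = 7
  18 - 16 = 2
  41 - 18 = 23
  47 - 41 = 6
  63 - 47 = 16
  76 - 63 = 13
  77 - 76 = 1
  89 - 77 = 12
  95 - 89 = 6


Delta encoded: [9, 7, 2, 23, 6, 16, 13, 1, 12, 6]


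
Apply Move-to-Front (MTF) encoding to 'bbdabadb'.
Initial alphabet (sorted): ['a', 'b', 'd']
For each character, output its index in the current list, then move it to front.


MTF encoding:
'b': index 1 in ['a', 'b', 'd'] -> ['b', 'a', 'd']
'b': index 0 in ['b', 'a', 'd'] -> ['b', 'a', 'd']
'd': index 2 in ['b', 'a', 'd'] -> ['d', 'b', 'a']
'a': index 2 in ['d', 'b', 'a'] -> ['a', 'd', 'b']
'b': index 2 in ['a', 'd', 'b'] -> ['b', 'a', 'd']
'a': index 1 in ['b', 'a', 'd'] -> ['a', 'b', 'd']
'd': index 2 in ['a', 'b', 'd'] -> ['d', 'a', 'b']
'b': index 2 in ['d', 'a', 'b'] -> ['b', 'd', 'a']


Output: [1, 0, 2, 2, 2, 1, 2, 2]


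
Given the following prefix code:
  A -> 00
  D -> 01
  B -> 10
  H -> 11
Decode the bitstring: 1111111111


Decoding step by step:
Bits 11 -> H
Bits 11 -> H
Bits 11 -> H
Bits 11 -> H
Bits 11 -> H


Decoded message: HHHHH


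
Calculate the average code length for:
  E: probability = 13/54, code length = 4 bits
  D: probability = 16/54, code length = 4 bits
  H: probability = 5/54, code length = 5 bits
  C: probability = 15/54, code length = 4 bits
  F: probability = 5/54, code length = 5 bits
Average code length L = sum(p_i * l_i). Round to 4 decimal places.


Weighted contributions p_i * l_i:
  E: (13/54) * 4 = 52/54
  D: (16/54) * 4 = 64/54
  H: (5/54) * 5 = 25/54
  C: (15/54) * 4 = 60/54
  F: (5/54) * 5 = 25/54
Sum = (52 + 64 + 25 + 60 + 25)/54 = 226/54

L = 226/54 = 4.1852 bits/symbol


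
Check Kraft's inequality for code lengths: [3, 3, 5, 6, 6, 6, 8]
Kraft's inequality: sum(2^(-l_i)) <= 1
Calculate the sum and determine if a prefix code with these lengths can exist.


Sum = 2^(-3) + 2^(-3) + 2^(-5) + 2^(-6) + 2^(-6) + 2^(-6) + 2^(-8)
    = 0.125 + 0.125 + 0.03125 + 0.015625 + 0.015625 + 0.015625 + 0.00390625
    = 85/256 = 0.33203125
Since 0.33203125 <= 1, Kraft's inequality IS satisfied.
A prefix code with these lengths CAN exist.

Kraft sum = 0.33203125. Satisfied.


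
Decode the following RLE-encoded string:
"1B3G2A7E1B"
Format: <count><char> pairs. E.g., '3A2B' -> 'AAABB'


Expanding each <count><char> pair:
  1B -> 'B'
  3G -> 'GGG'
  2A -> 'AA'
  7E -> 'EEEEEEE'
  1B -> 'B'

Decoded = BGGGAAEEEEEEEB


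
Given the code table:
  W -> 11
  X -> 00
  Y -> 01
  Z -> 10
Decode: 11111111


Decoding:
11 -> W
11 -> W
11 -> W
11 -> W


Result: WWWW


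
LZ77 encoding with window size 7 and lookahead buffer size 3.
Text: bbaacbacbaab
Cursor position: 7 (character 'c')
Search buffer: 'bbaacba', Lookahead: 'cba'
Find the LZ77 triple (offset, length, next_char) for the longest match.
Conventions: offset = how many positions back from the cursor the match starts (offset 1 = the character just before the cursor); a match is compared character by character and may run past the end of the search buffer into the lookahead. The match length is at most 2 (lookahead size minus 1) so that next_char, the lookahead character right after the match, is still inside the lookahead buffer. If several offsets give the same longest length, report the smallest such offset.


Try each offset into the search buffer:
  offset=1 (pos 6, char 'a'): match length 0
  offset=2 (pos 5, char 'b'): match length 0
  offset=3 (pos 4, char 'c'): match length 2
  offset=4 (pos 3, char 'a'): match length 0
  offset=5 (pos 2, char 'a'): match length 0
  offset=6 (pos 1, char 'b'): match length 0
  offset=7 (pos 0, char 'b'): match length 0
Longest match has length 2 at offset 3.
next_char = character at position 7 + 2 = 9 -> 'a'

Best match: offset=3, length=2 (matching 'cb' starting at position 4)
LZ77 triple: (3, 2, 'a')


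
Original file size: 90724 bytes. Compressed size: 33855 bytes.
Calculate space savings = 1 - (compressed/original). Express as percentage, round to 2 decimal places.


ratio = compressed/original = 33855/90724 = 0.373165
savings = 1 - ratio = 1 - 0.373165 = 0.626835
as a percentage: 0.626835 * 100 = 62.68%

Space savings = 1 - 33855/90724 = 62.68%


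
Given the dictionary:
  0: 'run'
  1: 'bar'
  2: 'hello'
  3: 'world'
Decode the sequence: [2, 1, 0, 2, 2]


Look up each index in the dictionary:
  2 -> 'hello'
  1 -> 'bar'
  0 -> 'run'
  2 -> 'hello'
  2 -> 'hello'

Decoded: "hello bar run hello hello"


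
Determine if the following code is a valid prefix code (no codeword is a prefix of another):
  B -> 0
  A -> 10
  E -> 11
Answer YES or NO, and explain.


Checking each pair (does one codeword prefix another?):
  B='0' vs A='10': no prefix
  B='0' vs E='11': no prefix
  A='10' vs B='0': no prefix
  A='10' vs E='11': no prefix
  E='11' vs B='0': no prefix
  E='11' vs A='10': no prefix
No violation found over all pairs.

YES -- this is a valid prefix code. No codeword is a prefix of any other codeword.


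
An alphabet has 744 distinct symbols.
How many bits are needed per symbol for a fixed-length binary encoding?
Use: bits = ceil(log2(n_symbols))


log2(744) = 9.5392
Bracket: 2^9 = 512 < 744 <= 2^10 = 1024
So ceil(log2(744)) = 10

bits = ceil(log2(744)) = ceil(9.5392) = 10 bits


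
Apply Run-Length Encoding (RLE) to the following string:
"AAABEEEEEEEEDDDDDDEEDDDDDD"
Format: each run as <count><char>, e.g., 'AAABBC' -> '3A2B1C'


Scanning runs left to right:
  i=0: run of 'A' x 3 -> '3A'
  i=3: run of 'B' x 1 -> '1B'
  i=4: run of 'E' x 8 -> '8E'
  i=12: run of 'D' x 6 -> '6D'
  i=18: run of 'E' x 2 -> '2E'
  i=20: run of 'D' x 6 -> '6D'

RLE = 3A1B8E6D2E6D


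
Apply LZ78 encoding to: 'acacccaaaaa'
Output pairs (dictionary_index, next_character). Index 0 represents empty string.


LZ78 encoding steps:
Dictionary: {0: ''}
Step 1: w='' (idx 0), next='a' -> output (0, 'a'), add 'a' as idx 1
Step 2: w='' (idx 0), next='c' -> output (0, 'c'), add 'c' as idx 2
Step 3: w='a' (idx 1), next='c' -> output (1, 'c'), add 'ac' as idx 3
Step 4: w='c' (idx 2), next='c' -> output (2, 'c'), add 'cc' as idx 4
Step 5: w='a' (idx 1), next='a' -> output (1, 'a'), add 'aa' as idx 5
Step 6: w='aa' (idx 5), next='a' -> output (5, 'a'), add 'aaa' as idx 6


Encoded: [(0, 'a'), (0, 'c'), (1, 'c'), (2, 'c'), (1, 'a'), (5, 'a')]


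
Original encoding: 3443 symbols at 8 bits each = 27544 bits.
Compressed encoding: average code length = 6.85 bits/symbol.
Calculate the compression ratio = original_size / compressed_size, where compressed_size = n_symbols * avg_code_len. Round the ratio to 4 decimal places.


original_size = n_symbols * orig_bits = 3443 * 8 = 27544 bits
compressed_size = n_symbols * avg_code_len = 3443 * 6.85 = 23584.55 bits
ratio = original_size / compressed_size = 27544 / 23584.55 = 1.1679

Compression ratio = 1.1679


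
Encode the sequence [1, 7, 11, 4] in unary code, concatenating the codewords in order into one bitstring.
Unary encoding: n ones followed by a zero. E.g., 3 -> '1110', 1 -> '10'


Encode each number as n ones followed by a terminating 0:
  1 -> 10 (2 bits)
  7 -> 11111110 (8 bits)
  11 -> 111111111110 (12 bits)
  4 -> 11110 (5 bits)
Total length = 2 + 8 + 12 + 5 = 27 bits.

Unary([1, 7, 11, 4]) = 101111111011111111111011110 (27 bits)


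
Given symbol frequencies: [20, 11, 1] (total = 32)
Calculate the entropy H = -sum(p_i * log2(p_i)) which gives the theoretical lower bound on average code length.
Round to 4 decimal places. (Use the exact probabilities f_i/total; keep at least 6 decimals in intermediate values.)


Per-symbol terms -p_i * log2(p_i) with p_i = f_i/32:
  p = 20/32 = 0.625000: log2(p) = -0.678072, -p*log2(p) = 0.423795
  p = 11/32 = 0.343750: log2(p) = -1.540568, -p*log2(p) = 0.529570
  p = 1/32 = 0.031250: log2(p) = -5.000000, -p*log2(p) = 0.156250
H = 0.423795 + 0.529570 + 0.156250 = 1.109615

H = 1.1096 bits/symbol


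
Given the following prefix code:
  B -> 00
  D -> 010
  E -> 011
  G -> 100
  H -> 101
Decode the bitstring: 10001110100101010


Decoding step by step:
Bits 100 -> G
Bits 011 -> E
Bits 101 -> H
Bits 00 -> B
Bits 101 -> H
Bits 010 -> D


Decoded message: GEHBHD


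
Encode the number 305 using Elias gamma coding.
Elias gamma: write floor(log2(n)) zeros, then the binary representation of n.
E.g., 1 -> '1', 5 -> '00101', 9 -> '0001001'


num_bits = floor(log2(305)) + 1 = 9
leading_zeros = num_bits - 1 = 8
binary(305) = 100110001

Elias gamma(305) = '00000000' + '100110001' = 00000000100110001 (17 bits)


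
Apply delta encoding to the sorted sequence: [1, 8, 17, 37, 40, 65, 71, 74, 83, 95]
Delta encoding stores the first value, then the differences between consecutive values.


First value: 1
Deltas:
  8 - 1 = 7
  17 - 8 = 9
  37 - 17 = 20
  40 - 37 = 3
  65 - 40 = 25
  71 - 65 = 6
  74 - 71 = 3
  83 - 74 = 9
  95 - 83 = 12


Delta encoded: [1, 7, 9, 20, 3, 25, 6, 3, 9, 12]


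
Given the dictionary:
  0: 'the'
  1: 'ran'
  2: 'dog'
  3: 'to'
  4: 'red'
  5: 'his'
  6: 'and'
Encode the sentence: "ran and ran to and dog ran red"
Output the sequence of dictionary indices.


Look up each word in the dictionary:
  'ran' -> 1
  'and' -> 6
  'ran' -> 1
  'to' -> 3
  'and' -> 6
  'dog' -> 2
  'ran' -> 1
  'red' -> 4

Encoded: [1, 6, 1, 3, 6, 2, 1, 4]


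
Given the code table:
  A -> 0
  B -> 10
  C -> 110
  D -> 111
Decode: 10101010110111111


Decoding:
10 -> B
10 -> B
10 -> B
10 -> B
110 -> C
111 -> D
111 -> D


Result: BBBBCDD


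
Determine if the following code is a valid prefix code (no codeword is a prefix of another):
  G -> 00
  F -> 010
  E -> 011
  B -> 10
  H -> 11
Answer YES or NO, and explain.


Checking each pair (does one codeword prefix another?):
  G='00' vs F='010': no prefix
  G='00' vs E='011': no prefix
  G='00' vs B='10': no prefix
  G='00' vs H='11': no prefix
  F='010' vs G='00': no prefix
  F='010' vs E='011': no prefix
  F='010' vs B='10': no prefix
  F='010' vs H='11': no prefix
  E='011' vs G='00': no prefix
  E='011' vs F='010': no prefix
  E='011' vs B='10': no prefix
  E='011' vs H='11': no prefix
  B='10' vs G='00': no prefix
  B='10' vs F='010': no prefix
  B='10' vs E='011': no prefix
  B='10' vs H='11': no prefix
  H='11' vs G='00': no prefix
  H='11' vs F='010': no prefix
  H='11' vs E='011': no prefix
  H='11' vs B='10': no prefix
No violation found over all pairs.

YES -- this is a valid prefix code. No codeword is a prefix of any other codeword.


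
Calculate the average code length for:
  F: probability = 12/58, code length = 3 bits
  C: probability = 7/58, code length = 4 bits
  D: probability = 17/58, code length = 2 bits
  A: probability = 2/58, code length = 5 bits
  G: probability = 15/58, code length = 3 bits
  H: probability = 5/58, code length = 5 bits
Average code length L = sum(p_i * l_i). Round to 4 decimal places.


Weighted contributions p_i * l_i:
  F: (12/58) * 3 = 36/58
  C: (7/58) * 4 = 28/58
  D: (17/58) * 2 = 34/58
  A: (2/58) * 5 = 10/58
  G: (15/58) * 3 = 45/58
  H: (5/58) * 5 = 25/58
Sum = (36 + 28 + 34 + 10 + 45 + 25)/58 = 178/58

L = 178/58 = 3.0690 bits/symbol


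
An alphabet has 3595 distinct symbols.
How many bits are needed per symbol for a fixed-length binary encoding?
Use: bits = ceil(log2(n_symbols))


log2(3595) = 11.8118
Bracket: 2^11 = 2048 < 3595 <= 2^12 = 4096
So ceil(log2(3595)) = 12

bits = ceil(log2(3595)) = ceil(11.8118) = 12 bits


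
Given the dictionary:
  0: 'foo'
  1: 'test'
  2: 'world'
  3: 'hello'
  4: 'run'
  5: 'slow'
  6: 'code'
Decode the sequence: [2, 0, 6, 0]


Look up each index in the dictionary:
  2 -> 'world'
  0 -> 'foo'
  6 -> 'code'
  0 -> 'foo'

Decoded: "world foo code foo"


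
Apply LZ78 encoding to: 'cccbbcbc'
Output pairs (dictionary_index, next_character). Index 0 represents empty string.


LZ78 encoding steps:
Dictionary: {0: ''}
Step 1: w='' (idx 0), next='c' -> output (0, 'c'), add 'c' as idx 1
Step 2: w='c' (idx 1), next='c' -> output (1, 'c'), add 'cc' as idx 2
Step 3: w='' (idx 0), next='b' -> output (0, 'b'), add 'b' as idx 3
Step 4: w='b' (idx 3), next='c' -> output (3, 'c'), add 'bc' as idx 4
Step 5: w='bc' (idx 4), end of input -> output (4, '')


Encoded: [(0, 'c'), (1, 'c'), (0, 'b'), (3, 'c'), (4, '')]


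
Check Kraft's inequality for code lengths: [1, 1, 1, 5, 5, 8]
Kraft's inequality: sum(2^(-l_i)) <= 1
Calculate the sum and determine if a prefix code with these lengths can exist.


Sum = 2^(-1) + 2^(-1) + 2^(-1) + 2^(-5) + 2^(-5) + 2^(-8)
    = 0.5 + 0.5 + 0.5 + 0.03125 + 0.03125 + 0.00390625
    = 401/256 = 1.56640625
Since 1.56640625 > 1, Kraft's inequality is NOT satisfied.
A prefix code with these lengths CANNOT exist.

Kraft sum = 1.56640625. Not satisfied.


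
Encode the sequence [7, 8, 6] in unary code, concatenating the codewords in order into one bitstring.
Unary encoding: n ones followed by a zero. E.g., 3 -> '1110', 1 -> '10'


Encode each number as n ones followed by a terminating 0:
  7 -> 11111110 (8 bits)
  8 -> 111111110 (9 bits)
  6 -> 1111110 (7 bits)
Total length = 8 + 9 + 7 = 24 bits.

Unary([7, 8, 6]) = 111111101111111101111110 (24 bits)


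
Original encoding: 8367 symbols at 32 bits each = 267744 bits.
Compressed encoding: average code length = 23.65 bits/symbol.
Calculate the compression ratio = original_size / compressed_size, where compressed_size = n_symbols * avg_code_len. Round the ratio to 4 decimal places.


original_size = n_symbols * orig_bits = 8367 * 32 = 267744 bits
compressed_size = n_symbols * avg_code_len = 8367 * 23.65 = 197879.55 bits
ratio = original_size / compressed_size = 267744 / 197879.55 = 1.3531

Compression ratio = 1.3531


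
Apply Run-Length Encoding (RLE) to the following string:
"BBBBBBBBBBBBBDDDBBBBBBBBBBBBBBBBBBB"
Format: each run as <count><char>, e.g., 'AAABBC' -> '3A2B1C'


Scanning runs left to right:
  i=0: run of 'B' x 13 -> '13B'
  i=13: run of 'D' x 3 -> '3D'
  i=16: run of 'B' x 19 -> '19B'

RLE = 13B3D19B


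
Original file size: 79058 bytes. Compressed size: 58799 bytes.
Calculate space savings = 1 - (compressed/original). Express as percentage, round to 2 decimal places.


ratio = compressed/original = 58799/79058 = 0.743745
savings = 1 - ratio = 1 - 0.743745 = 0.256255
as a percentage: 0.256255 * 100 = 25.63%

Space savings = 1 - 58799/79058 = 25.63%


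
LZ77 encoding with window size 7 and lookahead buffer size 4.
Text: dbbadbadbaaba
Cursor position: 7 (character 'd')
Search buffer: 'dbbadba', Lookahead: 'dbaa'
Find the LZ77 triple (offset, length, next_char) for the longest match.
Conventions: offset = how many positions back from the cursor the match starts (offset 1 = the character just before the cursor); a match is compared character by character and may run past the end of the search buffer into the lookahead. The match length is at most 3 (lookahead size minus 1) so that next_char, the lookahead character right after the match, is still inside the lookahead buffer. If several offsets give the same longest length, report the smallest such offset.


Try each offset into the search buffer:
  offset=1 (pos 6, char 'a'): match length 0
  offset=2 (pos 5, char 'b'): match length 0
  offset=3 (pos 4, char 'd'): match length 3
  offset=4 (pos 3, char 'a'): match length 0
  offset=5 (pos 2, char 'b'): match length 0
  offset=6 (pos 1, char 'b'): match length 0
  offset=7 (pos 0, char 'd'): match length 2
Longest match has length 3 at offset 3.
next_char = character at position 7 + 3 = 10 -> 'a'

Best match: offset=3, length=3 (matching 'dba' starting at position 4)
LZ77 triple: (3, 3, 'a')


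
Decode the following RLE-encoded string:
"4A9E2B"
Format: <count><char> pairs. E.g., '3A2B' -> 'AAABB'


Expanding each <count><char> pair:
  4A -> 'AAAA'
  9E -> 'EEEEEEEEE'
  2B -> 'BB'

Decoded = AAAAEEEEEEEEEBB


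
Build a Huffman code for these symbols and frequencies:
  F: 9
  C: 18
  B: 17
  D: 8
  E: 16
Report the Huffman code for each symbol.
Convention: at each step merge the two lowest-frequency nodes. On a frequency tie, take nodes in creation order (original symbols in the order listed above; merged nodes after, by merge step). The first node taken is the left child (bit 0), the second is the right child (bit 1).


Huffman tree construction:
Step 1: Merge D(8) + F(9) = 17
Step 2: Merge E(16) + B(17) = 33
Step 3: Merge (D+F)(17) + C(18) = 35
Step 4: Merge (E+B)(33) + ((D+F)+C)(35) = 68
Read each symbol's code off the tree from the root (left child = 0, right child = 1).

Codes:
  F: 101 (length 3)
  C: 11 (length 2)
  B: 01 (length 2)
  D: 100 (length 3)
  E: 00 (length 2)
Average code length: 153/68 = 2.2500 bits/symbol


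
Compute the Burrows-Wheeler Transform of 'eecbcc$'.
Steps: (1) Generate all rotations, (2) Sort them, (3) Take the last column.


Rotations (sorted):
  0: $eecbcc -> last char: c
  1: bcc$eec -> last char: c
  2: c$eecbc -> last char: c
  3: cbcc$ee -> last char: e
  4: cc$eecb -> last char: b
  5: ecbcc$e -> last char: e
  6: eecbcc$ -> last char: $


BWT = cccebe$


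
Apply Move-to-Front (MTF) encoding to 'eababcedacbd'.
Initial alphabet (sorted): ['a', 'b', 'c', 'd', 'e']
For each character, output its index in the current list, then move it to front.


MTF encoding:
'e': index 4 in ['a', 'b', 'c', 'd', 'e'] -> ['e', 'a', 'b', 'c', 'd']
'a': index 1 in ['e', 'a', 'b', 'c', 'd'] -> ['a', 'e', 'b', 'c', 'd']
'b': index 2 in ['a', 'e', 'b', 'c', 'd'] -> ['b', 'a', 'e', 'c', 'd']
'a': index 1 in ['b', 'a', 'e', 'c', 'd'] -> ['a', 'b', 'e', 'c', 'd']
'b': index 1 in ['a', 'b', 'e', 'c', 'd'] -> ['b', 'a', 'e', 'c', 'd']
'c': index 3 in ['b', 'a', 'e', 'c', 'd'] -> ['c', 'b', 'a', 'e', 'd']
'e': index 3 in ['c', 'b', 'a', 'e', 'd'] -> ['e', 'c', 'b', 'a', 'd']
'd': index 4 in ['e', 'c', 'b', 'a', 'd'] -> ['d', 'e', 'c', 'b', 'a']
'a': index 4 in ['d', 'e', 'c', 'b', 'a'] -> ['a', 'd', 'e', 'c', 'b']
'c': index 3 in ['a', 'd', 'e', 'c', 'b'] -> ['c', 'a', 'd', 'e', 'b']
'b': index 4 in ['c', 'a', 'd', 'e', 'b'] -> ['b', 'c', 'a', 'd', 'e']
'd': index 3 in ['b', 'c', 'a', 'd', 'e'] -> ['d', 'b', 'c', 'a', 'e']


Output: [4, 1, 2, 1, 1, 3, 3, 4, 4, 3, 4, 3]


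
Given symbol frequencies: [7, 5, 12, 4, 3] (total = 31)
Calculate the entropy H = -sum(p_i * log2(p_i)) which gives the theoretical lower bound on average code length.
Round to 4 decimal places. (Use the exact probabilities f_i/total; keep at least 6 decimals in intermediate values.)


Per-symbol terms -p_i * log2(p_i) with p_i = f_i/31:
  p = 7/31 = 0.225806: log2(p) = -2.146841, -p*log2(p) = 0.484771
  p = 5/31 = 0.161290: log2(p) = -2.632268, -p*log2(p) = 0.424559
  p = 12/31 = 0.387097: log2(p) = -1.369234, -p*log2(p) = 0.530026
  p = 4/31 = 0.129032: log2(p) = -2.954196, -p*log2(p) = 0.381187
  p = 3/31 = 0.096774: log2(p) = -3.369234, -p*log2(p) = 0.326055
H = 0.484771 + 0.424559 + 0.530026 + 0.381187 + 0.326055 = 2.146598

H = 2.1466 bits/symbol


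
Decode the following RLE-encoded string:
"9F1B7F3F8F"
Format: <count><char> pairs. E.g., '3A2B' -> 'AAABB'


Expanding each <count><char> pair:
  9F -> 'FFFFFFFFF'
  1B -> 'B'
  7F -> 'FFFFFFF'
  3F -> 'FFF'
  8F -> 'FFFFFFFF'

Decoded = FFFFFFFFFBFFFFFFFFFFFFFFFFFF


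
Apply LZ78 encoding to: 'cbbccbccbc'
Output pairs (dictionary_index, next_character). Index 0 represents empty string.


LZ78 encoding steps:
Dictionary: {0: ''}
Step 1: w='' (idx 0), next='c' -> output (0, 'c'), add 'c' as idx 1
Step 2: w='' (idx 0), next='b' -> output (0, 'b'), add 'b' as idx 2
Step 3: w='b' (idx 2), next='c' -> output (2, 'c'), add 'bc' as idx 3
Step 4: w='c' (idx 1), next='b' -> output (1, 'b'), add 'cb' as idx 4
Step 5: w='c' (idx 1), next='c' -> output (1, 'c'), add 'cc' as idx 5
Step 6: w='bc' (idx 3), end of input -> output (3, '')


Encoded: [(0, 'c'), (0, 'b'), (2, 'c'), (1, 'b'), (1, 'c'), (3, '')]


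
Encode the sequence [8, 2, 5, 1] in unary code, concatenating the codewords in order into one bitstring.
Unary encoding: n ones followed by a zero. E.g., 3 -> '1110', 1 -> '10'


Encode each number as n ones followed by a terminating 0:
  8 -> 111111110 (9 bits)
  2 -> 110 (3 bits)
  5 -> 111110 (6 bits)
  1 -> 10 (2 bits)
Total length = 9 + 3 + 6 + 2 = 20 bits.

Unary([8, 2, 5, 1]) = 11111111011011111010 (20 bits)


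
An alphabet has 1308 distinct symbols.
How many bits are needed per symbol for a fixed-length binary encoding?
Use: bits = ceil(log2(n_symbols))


log2(1308) = 10.3531
Bracket: 2^10 = 1024 < 1308 <= 2^11 = 2048
So ceil(log2(1308)) = 11

bits = ceil(log2(1308)) = ceil(10.3531) = 11 bits


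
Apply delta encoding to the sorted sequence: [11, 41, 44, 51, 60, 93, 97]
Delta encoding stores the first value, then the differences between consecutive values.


First value: 11
Deltas:
  41 - 11 = 30
  44 - 41 = 3
  51 - 44 = 7
  60 - 51 = 9
  93 - 60 = 33
  97 - 93 = 4


Delta encoded: [11, 30, 3, 7, 9, 33, 4]


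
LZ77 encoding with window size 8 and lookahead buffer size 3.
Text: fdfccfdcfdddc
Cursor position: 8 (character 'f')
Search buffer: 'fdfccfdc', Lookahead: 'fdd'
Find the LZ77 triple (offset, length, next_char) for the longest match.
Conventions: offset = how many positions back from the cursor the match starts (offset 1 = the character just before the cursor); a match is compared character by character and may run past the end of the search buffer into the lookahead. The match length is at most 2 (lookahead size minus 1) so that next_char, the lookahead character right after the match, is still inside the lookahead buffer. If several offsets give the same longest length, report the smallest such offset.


Try each offset into the search buffer:
  offset=1 (pos 7, char 'c'): match length 0
  offset=2 (pos 6, char 'd'): match length 0
  offset=3 (pos 5, char 'f'): match length 2
  offset=4 (pos 4, char 'c'): match length 0
  offset=5 (pos 3, char 'c'): match length 0
  offset=6 (pos 2, char 'f'): match length 1
  offset=7 (pos 1, char 'd'): match length 0
  offset=8 (pos 0, char 'f'): match length 2
Longest match has length 2, found at offsets 3, 8; take the smallest, offset 3.
next_char = character at position 8 + 2 = 10 -> 'd'

Best match: offset=3, length=2 (matching 'fd' starting at position 5)
LZ77 triple: (3, 2, 'd')


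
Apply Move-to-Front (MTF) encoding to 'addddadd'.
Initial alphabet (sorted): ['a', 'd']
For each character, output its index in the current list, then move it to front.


MTF encoding:
'a': index 0 in ['a', 'd'] -> ['a', 'd']
'd': index 1 in ['a', 'd'] -> ['d', 'a']
'd': index 0 in ['d', 'a'] -> ['d', 'a']
'd': index 0 in ['d', 'a'] -> ['d', 'a']
'd': index 0 in ['d', 'a'] -> ['d', 'a']
'a': index 1 in ['d', 'a'] -> ['a', 'd']
'd': index 1 in ['a', 'd'] -> ['d', 'a']
'd': index 0 in ['d', 'a'] -> ['d', 'a']


Output: [0, 1, 0, 0, 0, 1, 1, 0]


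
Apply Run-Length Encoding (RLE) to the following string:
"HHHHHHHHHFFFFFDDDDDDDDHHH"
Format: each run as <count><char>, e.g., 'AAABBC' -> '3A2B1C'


Scanning runs left to right:
  i=0: run of 'H' x 9 -> '9H'
  i=9: run of 'F' x 5 -> '5F'
  i=14: run of 'D' x 8 -> '8D'
  i=22: run of 'H' x 3 -> '3H'

RLE = 9H5F8D3H


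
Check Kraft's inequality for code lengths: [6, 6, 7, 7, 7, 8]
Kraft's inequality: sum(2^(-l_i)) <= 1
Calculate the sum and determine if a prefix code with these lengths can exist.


Sum = 2^(-6) + 2^(-6) + 2^(-7) + 2^(-7) + 2^(-7) + 2^(-8)
    = 0.015625 + 0.015625 + 0.0078125 + 0.0078125 + 0.0078125 + 0.00390625
    = 15/256 = 0.05859375
Since 0.05859375 <= 1, Kraft's inequality IS satisfied.
A prefix code with these lengths CAN exist.

Kraft sum = 0.05859375. Satisfied.


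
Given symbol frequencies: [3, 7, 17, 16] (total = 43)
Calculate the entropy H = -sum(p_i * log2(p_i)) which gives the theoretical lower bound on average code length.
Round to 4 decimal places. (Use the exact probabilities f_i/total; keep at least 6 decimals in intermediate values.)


Per-symbol terms -p_i * log2(p_i) with p_i = f_i/43:
  p = 3/43 = 0.069767: log2(p) = -3.841302, -p*log2(p) = 0.267998
  p = 7/43 = 0.162791: log2(p) = -2.618910, -p*log2(p) = 0.426334
  p = 17/43 = 0.395349: log2(p) = -1.338802, -p*log2(p) = 0.529294
  p = 16/43 = 0.372093: log2(p) = -1.426265, -p*log2(p) = 0.530703
H = 0.267998 + 0.426334 + 0.529294 + 0.530703 = 1.754329

H = 1.7543 bits/symbol


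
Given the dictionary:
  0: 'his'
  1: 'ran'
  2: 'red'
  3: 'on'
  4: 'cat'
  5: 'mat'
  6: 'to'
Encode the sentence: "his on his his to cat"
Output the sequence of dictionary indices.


Look up each word in the dictionary:
  'his' -> 0
  'on' -> 3
  'his' -> 0
  'his' -> 0
  'to' -> 6
  'cat' -> 4

Encoded: [0, 3, 0, 0, 6, 4]


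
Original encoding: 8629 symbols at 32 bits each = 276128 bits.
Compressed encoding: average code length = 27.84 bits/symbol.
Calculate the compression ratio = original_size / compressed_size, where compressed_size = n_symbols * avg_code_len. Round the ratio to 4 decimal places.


original_size = n_symbols * orig_bits = 8629 * 32 = 276128 bits
compressed_size = n_symbols * avg_code_len = 8629 * 27.84 = 240231.36 bits
ratio = original_size / compressed_size = 276128 / 240231.36 = 1.1494

Compression ratio = 1.1494


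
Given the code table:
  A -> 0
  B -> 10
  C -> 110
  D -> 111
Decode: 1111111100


Decoding:
111 -> D
111 -> D
110 -> C
0 -> A


Result: DDCA


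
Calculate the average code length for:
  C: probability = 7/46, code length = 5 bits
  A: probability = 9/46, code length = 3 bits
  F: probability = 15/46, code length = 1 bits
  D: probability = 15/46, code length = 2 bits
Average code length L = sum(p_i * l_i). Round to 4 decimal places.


Weighted contributions p_i * l_i:
  C: (7/46) * 5 = 35/46
  A: (9/46) * 3 = 27/46
  F: (15/46) * 1 = 15/46
  D: (15/46) * 2 = 30/46
Sum = (35 + 27 + 15 + 30)/46 = 107/46

L = 107/46 = 2.3261 bits/symbol


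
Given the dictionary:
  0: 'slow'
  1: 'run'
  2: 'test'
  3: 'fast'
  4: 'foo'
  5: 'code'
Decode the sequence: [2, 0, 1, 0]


Look up each index in the dictionary:
  2 -> 'test'
  0 -> 'slow'
  1 -> 'run'
  0 -> 'slow'

Decoded: "test slow run slow"


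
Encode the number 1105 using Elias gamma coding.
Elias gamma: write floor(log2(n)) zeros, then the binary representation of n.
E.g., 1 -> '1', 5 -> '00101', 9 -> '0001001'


num_bits = floor(log2(1105)) + 1 = 11
leading_zeros = num_bits - 1 = 10
binary(1105) = 10001010001

Elias gamma(1105) = '0000000000' + '10001010001' = 000000000010001010001 (21 bits)


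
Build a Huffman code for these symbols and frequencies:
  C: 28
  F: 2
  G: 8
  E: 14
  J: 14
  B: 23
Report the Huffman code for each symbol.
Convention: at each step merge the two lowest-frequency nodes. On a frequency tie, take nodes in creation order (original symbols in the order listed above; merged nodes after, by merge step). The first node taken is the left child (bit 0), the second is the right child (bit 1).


Huffman tree construction:
Step 1: Merge F(2) + G(8) = 10
Step 2: Merge (F+G)(10) + E(14) = 24
Step 3: Merge J(14) + B(23) = 37
Step 4: Merge ((F+G)+E)(24) + C(28) = 52
Step 5: Merge (J+B)(37) + (((F+G)+E)+C)(52) = 89
Read each symbol's code off the tree from the root (left child = 0, right child = 1).

Codes:
  C: 11 (length 2)
  F: 1000 (length 4)
  G: 1001 (length 4)
  E: 101 (length 3)
  J: 00 (length 2)
  B: 01 (length 2)
Average code length: 212/89 = 2.3820 bits/symbol


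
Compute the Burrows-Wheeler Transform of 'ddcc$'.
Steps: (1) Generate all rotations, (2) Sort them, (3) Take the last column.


Rotations (sorted):
  0: $ddcc -> last char: c
  1: c$ddc -> last char: c
  2: cc$dd -> last char: d
  3: dcc$d -> last char: d
  4: ddcc$ -> last char: $


BWT = ccdd$


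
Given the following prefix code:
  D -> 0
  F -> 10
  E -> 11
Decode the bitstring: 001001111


Decoding step by step:
Bits 0 -> D
Bits 0 -> D
Bits 10 -> F
Bits 0 -> D
Bits 11 -> E
Bits 11 -> E


Decoded message: DDFDEE


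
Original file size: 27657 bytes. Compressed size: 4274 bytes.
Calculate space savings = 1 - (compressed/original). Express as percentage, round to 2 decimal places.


ratio = compressed/original = 4274/27657 = 0.154536
savings = 1 - ratio = 1 - 0.154536 = 0.845464
as a percentage: 0.845464 * 100 = 84.55%

Space savings = 1 - 4274/27657 = 84.55%
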